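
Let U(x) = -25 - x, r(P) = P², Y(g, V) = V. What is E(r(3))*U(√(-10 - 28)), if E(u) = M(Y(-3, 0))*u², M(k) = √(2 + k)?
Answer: 81*√2*(-25 - I*√38) ≈ -2863.8 - 706.14*I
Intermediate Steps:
E(u) = √2*u² (E(u) = √(2 + 0)*u² = √2*u²)
E(r(3))*U(√(-10 - 28)) = (√2*(3²)²)*(-25 - √(-10 - 28)) = (√2*9²)*(-25 - √(-38)) = (√2*81)*(-25 - I*√38) = (81*√2)*(-25 - I*√38) = 81*√2*(-25 - I*√38)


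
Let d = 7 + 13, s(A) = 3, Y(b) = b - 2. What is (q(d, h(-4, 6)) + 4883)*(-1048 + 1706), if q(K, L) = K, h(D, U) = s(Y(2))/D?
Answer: 3226174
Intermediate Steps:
Y(b) = -2 + b
h(D, U) = 3/D
d = 20
(q(d, h(-4, 6)) + 4883)*(-1048 + 1706) = (20 + 4883)*(-1048 + 1706) = 4903*658 = 3226174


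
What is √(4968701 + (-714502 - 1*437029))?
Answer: 3*√424130 ≈ 1953.8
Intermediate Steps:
√(4968701 + (-714502 - 1*437029)) = √(4968701 + (-714502 - 437029)) = √(4968701 - 1151531) = √3817170 = 3*√424130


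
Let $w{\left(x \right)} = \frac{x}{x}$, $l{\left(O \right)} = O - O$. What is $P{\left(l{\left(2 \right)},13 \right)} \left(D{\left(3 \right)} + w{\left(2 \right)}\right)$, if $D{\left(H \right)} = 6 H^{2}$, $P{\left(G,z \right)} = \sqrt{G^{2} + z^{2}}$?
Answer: $715$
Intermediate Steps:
$l{\left(O \right)} = 0$
$w{\left(x \right)} = 1$
$P{\left(l{\left(2 \right)},13 \right)} \left(D{\left(3 \right)} + w{\left(2 \right)}\right) = \sqrt{0^{2} + 13^{2}} \left(6 \cdot 3^{2} + 1\right) = \sqrt{0 + 169} \left(6 \cdot 9 + 1\right) = \sqrt{169} \left(54 + 1\right) = 13 \cdot 55 = 715$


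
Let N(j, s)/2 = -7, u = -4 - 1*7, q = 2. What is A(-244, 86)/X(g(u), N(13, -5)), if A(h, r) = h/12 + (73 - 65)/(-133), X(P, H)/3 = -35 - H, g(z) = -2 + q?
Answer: 8137/25137 ≈ 0.32371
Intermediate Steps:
u = -11 (u = -4 - 7 = -11)
N(j, s) = -14 (N(j, s) = 2*(-7) = -14)
g(z) = 0 (g(z) = -2 + 2 = 0)
X(P, H) = -105 - 3*H (X(P, H) = 3*(-35 - H) = -105 - 3*H)
A(h, r) = -8/133 + h/12 (A(h, r) = h*(1/12) + 8*(-1/133) = h/12 - 8/133 = -8/133 + h/12)
A(-244, 86)/X(g(u), N(13, -5)) = (-8/133 + (1/12)*(-244))/(-105 - 3*(-14)) = (-8/133 - 61/3)/(-105 + 42) = -8137/399/(-63) = -8137/399*(-1/63) = 8137/25137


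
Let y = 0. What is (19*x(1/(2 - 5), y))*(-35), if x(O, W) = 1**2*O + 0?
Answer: 665/3 ≈ 221.67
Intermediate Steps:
x(O, W) = O (x(O, W) = 1*O + 0 = O + 0 = O)
(19*x(1/(2 - 5), y))*(-35) = (19/(2 - 5))*(-35) = (19/(-3))*(-35) = (19*(-1/3))*(-35) = -19/3*(-35) = 665/3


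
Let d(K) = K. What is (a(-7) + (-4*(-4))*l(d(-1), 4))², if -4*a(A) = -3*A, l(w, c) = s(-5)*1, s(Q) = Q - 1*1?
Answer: 164025/16 ≈ 10252.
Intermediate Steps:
s(Q) = -1 + Q (s(Q) = Q - 1 = -1 + Q)
l(w, c) = -6 (l(w, c) = (-1 - 5)*1 = -6*1 = -6)
a(A) = 3*A/4 (a(A) = -(-3)*A/4 = 3*A/4)
(a(-7) + (-4*(-4))*l(d(-1), 4))² = ((¾)*(-7) - 4*(-4)*(-6))² = (-21/4 + 16*(-6))² = (-21/4 - 96)² = (-405/4)² = 164025/16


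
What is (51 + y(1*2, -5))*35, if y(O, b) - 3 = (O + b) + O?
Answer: 1855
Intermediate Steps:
y(O, b) = 3 + b + 2*O (y(O, b) = 3 + ((O + b) + O) = 3 + (b + 2*O) = 3 + b + 2*O)
(51 + y(1*2, -5))*35 = (51 + (3 - 5 + 2*(1*2)))*35 = (51 + (3 - 5 + 2*2))*35 = (51 + (3 - 5 + 4))*35 = (51 + 2)*35 = 53*35 = 1855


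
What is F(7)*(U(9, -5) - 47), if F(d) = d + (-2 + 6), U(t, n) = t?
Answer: -418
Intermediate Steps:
F(d) = 4 + d (F(d) = d + 4 = 4 + d)
F(7)*(U(9, -5) - 47) = (4 + 7)*(9 - 47) = 11*(-38) = -418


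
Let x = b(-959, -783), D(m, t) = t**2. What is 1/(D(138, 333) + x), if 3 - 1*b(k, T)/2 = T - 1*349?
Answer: 1/113159 ≈ 8.8371e-6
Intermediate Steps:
b(k, T) = 704 - 2*T (b(k, T) = 6 - 2*(T - 1*349) = 6 - 2*(T - 349) = 6 - 2*(-349 + T) = 6 + (698 - 2*T) = 704 - 2*T)
x = 2270 (x = 704 - 2*(-783) = 704 + 1566 = 2270)
1/(D(138, 333) + x) = 1/(333**2 + 2270) = 1/(110889 + 2270) = 1/113159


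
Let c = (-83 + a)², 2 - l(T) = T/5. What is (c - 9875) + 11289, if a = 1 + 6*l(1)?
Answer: 162086/25 ≈ 6483.4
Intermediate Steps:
l(T) = 2 - T/5
a = 59/5 (a = 1 + 6*(2 - ⅕*1) = 1 + 6*(2 - ⅕) = 1 + 6*(9/5) = 1 + 54/5 = 59/5 ≈ 11.800)
c = 126736/25 (c = (-83 + 59/5)² = (-356/5)² = 126736/25 ≈ 5069.4)
(c - 9875) + 11289 = (126736/25 - 9875) + 11289 = -120139/25 + 11289 = 162086/25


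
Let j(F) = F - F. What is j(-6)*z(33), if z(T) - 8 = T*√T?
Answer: 0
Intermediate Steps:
z(T) = 8 + T^(3/2) (z(T) = 8 + T*√T = 8 + T^(3/2))
j(F) = 0
j(-6)*z(33) = 0*(8 + 33^(3/2)) = 0*(8 + 33*√33) = 0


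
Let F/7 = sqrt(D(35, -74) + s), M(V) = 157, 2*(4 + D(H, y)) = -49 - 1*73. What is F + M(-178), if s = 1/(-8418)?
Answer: 157 + 7*I*sqrt(4606085478)/8418 ≈ 157.0 + 56.436*I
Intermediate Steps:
D(H, y) = -65 (D(H, y) = -4 + (-49 - 1*73)/2 = -4 + (-49 - 73)/2 = -4 + (1/2)*(-122) = -4 - 61 = -65)
s = -1/8418 ≈ -0.00011879
F = 7*I*sqrt(4606085478)/8418 (F = 7*sqrt(-65 - 1/8418) = 7*sqrt(-547171/8418) = 7*(I*sqrt(4606085478)/8418) = 7*I*sqrt(4606085478)/8418 ≈ 56.436*I)
F + M(-178) = 7*I*sqrt(4606085478)/8418 + 157 = 157 + 7*I*sqrt(4606085478)/8418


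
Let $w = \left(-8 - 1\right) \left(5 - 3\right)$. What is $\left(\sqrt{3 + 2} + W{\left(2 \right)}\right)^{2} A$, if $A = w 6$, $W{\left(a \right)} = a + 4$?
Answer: $-4428 - 1296 \sqrt{5} \approx -7325.9$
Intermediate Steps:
$W{\left(a \right)} = 4 + a$
$w = -18$ ($w = \left(-9\right) 2 = -18$)
$A = -108$ ($A = \left(-18\right) 6 = -108$)
$\left(\sqrt{3 + 2} + W{\left(2 \right)}\right)^{2} A = \left(\sqrt{3 + 2} + \left(4 + 2\right)\right)^{2} \left(-108\right) = \left(\sqrt{5} + 6\right)^{2} \left(-108\right) = \left(6 + \sqrt{5}\right)^{2} \left(-108\right) = - 108 \left(6 + \sqrt{5}\right)^{2}$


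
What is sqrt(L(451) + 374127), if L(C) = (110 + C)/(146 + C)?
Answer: 46*sqrt(7001815)/199 ≈ 611.66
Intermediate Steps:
L(C) = (110 + C)/(146 + C)
sqrt(L(451) + 374127) = sqrt((110 + 451)/(146 + 451) + 374127) = sqrt(561/597 + 374127) = sqrt((1/597)*561 + 374127) = sqrt(187/199 + 374127) = sqrt(74451460/199) = 46*sqrt(7001815)/199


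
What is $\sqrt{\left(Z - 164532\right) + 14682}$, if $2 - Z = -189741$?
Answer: $\sqrt{39893} \approx 199.73$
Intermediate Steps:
$Z = 189743$ ($Z = 2 - -189741 = 2 + 189741 = 189743$)
$\sqrt{\left(Z - 164532\right) + 14682} = \sqrt{\left(189743 - 164532\right) + 14682} = \sqrt{25211 + 14682} = \sqrt{39893}$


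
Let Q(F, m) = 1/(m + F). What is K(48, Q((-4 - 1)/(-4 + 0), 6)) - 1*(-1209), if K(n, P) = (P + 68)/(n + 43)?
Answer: 245579/203 ≈ 1209.7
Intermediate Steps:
Q(F, m) = 1/(F + m)
K(n, P) = (68 + P)/(43 + n)
K(48, Q((-4 - 1)/(-4 + 0), 6)) - 1*(-1209) = (68 + 1/((-4 - 1)/(-4 + 0) + 6))/(43 + 48) - 1*(-1209) = (68 + 1/(-5/(-4) + 6))/91 + 1209 = (68 + 1/(-5*(-1/4) + 6))/91 + 1209 = (68 + 1/(5/4 + 6))/91 + 1209 = (68 + 1/(29/4))/91 + 1209 = (68 + 4/29)/91 + 1209 = (1/91)*(1976/29) + 1209 = 152/203 + 1209 = 245579/203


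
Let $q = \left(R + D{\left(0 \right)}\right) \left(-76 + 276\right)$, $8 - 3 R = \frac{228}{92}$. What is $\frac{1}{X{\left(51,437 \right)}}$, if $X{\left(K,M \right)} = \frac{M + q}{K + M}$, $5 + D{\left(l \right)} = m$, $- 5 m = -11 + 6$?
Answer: $\frac{33672}{353} \approx 95.388$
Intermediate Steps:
$m = 1$ ($m = - \frac{-11 + 6}{5} = \left(- \frac{1}{5}\right) \left(-5\right) = 1$)
$D{\left(l \right)} = -4$ ($D{\left(l \right)} = -5 + 1 = -4$)
$R = \frac{127}{69}$ ($R = \frac{8}{3} - \frac{228 \cdot \frac{1}{92}}{3} = \frac{8}{3} - \frac{19}{23} = \frac{127}{69} \approx 1.8406$)
$q = - \frac{29800}{69}$ ($q = \left(\frac{127}{69} - 4\right) \left(-76 + 276\right) = \left(- \frac{149}{69}\right) 200 = - \frac{29800}{69} \approx -431.88$)
$X{\left(K,M \right)} = \frac{- \frac{29800}{69} + M}{K + M}$ ($X{\left(K,M \right)} = \frac{M - \frac{29800}{69}}{K + M} = \frac{- \frac{29800}{69} + M}{K + M}$)
$\frac{1}{X{\left(51,437 \right)}} = \frac{1}{\frac{1}{51 + 437} \left(- \frac{29800}{69} + 437\right)} = \frac{1}{\frac{1}{488} \cdot \frac{353}{69}} = \frac{1}{\frac{353}{33672}} = \frac{33672}{353}$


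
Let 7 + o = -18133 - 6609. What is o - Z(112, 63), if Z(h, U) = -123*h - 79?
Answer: -10894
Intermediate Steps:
o = -24749 (o = -7 + (-18133 - 6609) = -7 - 24742 = -24749)
Z(h, U) = -79 - 123*h
o - Z(112, 63) = -24749 - (-79 - 123*112) = -24749 - (-79 - 13776) = -24749 - 1*(-13855) = -24749 + 13855 = -10894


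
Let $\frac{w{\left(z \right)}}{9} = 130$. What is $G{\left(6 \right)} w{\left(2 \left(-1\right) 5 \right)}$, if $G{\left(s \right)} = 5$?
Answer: $5850$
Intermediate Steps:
$w{\left(z \right)} = 1170$ ($w{\left(z \right)} = 9 \cdot 130 = 1170$)
$G{\left(6 \right)} w{\left(2 \left(-1\right) 5 \right)} = 5 \cdot 1170 = 5850$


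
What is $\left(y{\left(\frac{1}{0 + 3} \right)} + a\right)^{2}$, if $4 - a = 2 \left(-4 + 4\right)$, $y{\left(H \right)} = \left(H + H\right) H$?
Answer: $\frac{1444}{81} \approx 17.827$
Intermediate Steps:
$y{\left(H \right)} = 2 H^{2}$ ($y{\left(H \right)} = 2 H H = 2 H^{2}$)
$a = 4$ ($a = 4 - 2 \left(-4 + 4\right) = 4 - 2 \cdot 0 = 4 - 0 = 4 + 0 = 4$)
$\left(y{\left(\frac{1}{0 + 3} \right)} + a\right)^{2} = \left(2 \left(\frac{1}{0 + 3}\right)^{2} + 4\right)^{2} = \left(2 \left(\frac{1}{3}\right)^{2} + 4\right)^{2} = \left(\frac{2}{9} + 4\right)^{2} = \left(\frac{38}{9}\right)^{2} = \frac{1444}{81}$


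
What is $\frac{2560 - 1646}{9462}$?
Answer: $\frac{457}{4731} \approx 0.096597$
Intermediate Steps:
$\frac{2560 - 1646}{9462} = 914 \cdot \frac{1}{9462} = \frac{457}{4731}$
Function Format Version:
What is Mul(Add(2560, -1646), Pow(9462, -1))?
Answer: Rational(457, 4731) ≈ 0.096597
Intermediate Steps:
Mul(Add(2560, -1646), Pow(9462, -1)) = Mul(914, Rational(1, 9462)) = Rational(457, 4731)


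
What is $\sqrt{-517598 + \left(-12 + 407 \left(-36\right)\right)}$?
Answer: $i \sqrt{532262} \approx 729.56 i$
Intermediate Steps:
$\sqrt{-517598 + \left(-12 + 407 \left(-36\right)\right)} = \sqrt{-517598 - 14664} = \sqrt{-532262} = i \sqrt{532262}$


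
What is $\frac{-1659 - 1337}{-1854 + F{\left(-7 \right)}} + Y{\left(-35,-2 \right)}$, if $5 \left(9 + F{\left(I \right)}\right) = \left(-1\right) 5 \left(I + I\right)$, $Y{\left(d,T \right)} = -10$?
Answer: $- \frac{15494}{1849} \approx -8.3797$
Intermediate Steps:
$F{\left(I \right)} = -9 - 2 I$ ($F{\left(I \right)} = -9 + \frac{\left(-1\right) 5 \left(I + I\right)}{5} = -9 + \frac{\left(-5\right) 2 I}{5} = -9 + \frac{\left(-10\right) I}{5} = -9 - 2 I$)
$\frac{-1659 - 1337}{-1854 + F{\left(-7 \right)}} + Y{\left(-35,-2 \right)} = \frac{-1659 - 1337}{-1854 - -5} - 10 = - \frac{2996}{-1854 + \left(-9 + 14\right)} - 10 = - \frac{2996}{-1854 + 5} - 10 = - \frac{2996}{-1849} - 10 = \left(-2996\right) \left(- \frac{1}{1849}\right) - 10 = \frac{2996}{1849} - 10 = - \frac{15494}{1849}$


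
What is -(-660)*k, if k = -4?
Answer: -2640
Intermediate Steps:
-(-660)*k = -(-660)*(-4) = -22*120 = -2640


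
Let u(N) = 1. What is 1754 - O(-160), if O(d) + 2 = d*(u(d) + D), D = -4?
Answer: 1276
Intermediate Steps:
O(d) = -2 - 3*d (O(d) = -2 + d*(1 - 4) = -2 + d*(-3) = -2 - 3*d)
1754 - O(-160) = 1754 - (-2 - 3*(-160)) = 1754 - (-2 + 480) = 1754 - 1*478 = 1754 - 478 = 1276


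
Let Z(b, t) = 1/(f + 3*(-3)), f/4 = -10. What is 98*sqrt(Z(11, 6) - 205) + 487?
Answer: 487 + 14*I*sqrt(10046) ≈ 487.0 + 1403.2*I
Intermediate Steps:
f = -40 (f = 4*(-10) = -40)
Z(b, t) = -1/49 (Z(b, t) = 1/(-40 + 3*(-3)) = 1/(-40 - 9) = 1/(-49) = -1/49)
98*sqrt(Z(11, 6) - 205) + 487 = 98*sqrt(-1/49 - 205) + 487 = 98*sqrt(-10046/49) + 487 = 98*(I*sqrt(10046)/7) + 487 = 14*I*sqrt(10046) + 487 = 487 + 14*I*sqrt(10046)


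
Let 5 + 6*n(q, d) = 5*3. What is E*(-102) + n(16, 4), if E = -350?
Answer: 107105/3 ≈ 35702.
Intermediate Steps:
n(q, d) = 5/3 (n(q, d) = -5/6 + (5*3)/6 = -5/6 + (1/6)*15 = -5/6 + 5/2 = 5/3)
E*(-102) + n(16, 4) = -350*(-102) + 5/3 = 35700 + 5/3 = 107105/3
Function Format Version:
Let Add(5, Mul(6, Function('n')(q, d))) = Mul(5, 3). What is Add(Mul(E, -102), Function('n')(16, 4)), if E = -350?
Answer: Rational(107105, 3) ≈ 35702.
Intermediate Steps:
Function('n')(q, d) = Rational(5, 3) (Function('n')(q, d) = Add(Rational(-5, 6), Mul(Rational(1, 6), Mul(5, 3))) = Add(Rational(-5, 6), Mul(Rational(1, 6), 15)) = Add(Rational(-5, 6), Rational(5, 2)) = Rational(5, 3))
Add(Mul(E, -102), Function('n')(16, 4)) = Add(Mul(-350, -102), Rational(5, 3)) = Add(35700, Rational(5, 3)) = Rational(107105, 3)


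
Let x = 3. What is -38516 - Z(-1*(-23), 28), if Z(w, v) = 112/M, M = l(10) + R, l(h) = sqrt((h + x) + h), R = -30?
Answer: -33775172/877 + 112*sqrt(23)/877 ≈ -38512.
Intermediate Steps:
l(h) = sqrt(3 + 2*h) (l(h) = sqrt((h + 3) + h) = sqrt((3 + h) + h) = sqrt(3 + 2*h))
M = -30 + sqrt(23) (M = sqrt(3 + 2*10) - 30 = sqrt(3 + 20) - 30 = sqrt(23) - 30 = -30 + sqrt(23) ≈ -25.204)
Z(w, v) = 112/(-30 + sqrt(23))
-38516 - Z(-1*(-23), 28) = -38516 - (-3360/877 - 112*sqrt(23)/877) = -38516 + (3360/877 + 112*sqrt(23)/877) = -33775172/877 + 112*sqrt(23)/877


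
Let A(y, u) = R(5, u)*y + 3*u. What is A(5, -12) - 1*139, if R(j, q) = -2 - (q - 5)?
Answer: -100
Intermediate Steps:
R(j, q) = 3 - q (R(j, q) = -2 - (-5 + q) = -2 + (5 - q) = 3 - q)
A(y, u) = 3*u + y*(3 - u) (A(y, u) = (3 - u)*y + 3*u = y*(3 - u) + 3*u = 3*u + y*(3 - u))
A(5, -12) - 1*139 = (3*(-12) - 1*5*(-3 - 12)) - 1*139 = (-36 - 1*5*(-15)) - 139 = (-36 + 75) - 139 = 39 - 139 = -100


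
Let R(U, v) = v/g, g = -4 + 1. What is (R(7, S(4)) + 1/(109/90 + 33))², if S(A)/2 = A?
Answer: 593507044/85322169 ≈ 6.9561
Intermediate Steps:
S(A) = 2*A
g = -3
R(U, v) = -v/3 (R(U, v) = v/(-3) = v*(-⅓) = -v/3)
(R(7, S(4)) + 1/(109/90 + 33))² = (-2*4/3 + 1/(109/90 + 33))² = (-⅓*8 + 1/(109*(1/90) + 33))² = (-8/3 + 1/(109/90 + 33))² = (-8/3 + 1/(3079/90))² = (-8/3 + 90/3079)² = (-24362/9237)² = 593507044/85322169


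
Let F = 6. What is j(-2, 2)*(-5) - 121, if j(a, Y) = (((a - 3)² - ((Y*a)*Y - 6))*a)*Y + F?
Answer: 629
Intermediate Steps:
j(a, Y) = 6 + Y*a*(6 + (-3 + a)² - a*Y²) (j(a, Y) = (((a - 3)² - ((Y*a)*Y - 6))*a)*Y + 6 = (((-3 + a)² - (a*Y² - 6))*a)*Y + 6 = (((-3 + a)² - (-6 + a*Y²))*a)*Y + 6 = (((-3 + a)² + (6 - a*Y²))*a)*Y + 6 = ((6 + (-3 + a)² - a*Y²)*a)*Y + 6 = (a*(6 + (-3 + a)² - a*Y²))*Y + 6 = Y*a*(6 + (-3 + a)² - a*Y²) + 6 = 6 + Y*a*(6 + (-3 + a)² - a*Y²))
j(-2, 2)*(-5) - 121 = (6 - 1*2³*(-2)² + 6*2*(-2) + 2*(-2)*(-3 - 2)²)*(-5) - 121 = (6 - 1*8*4 - 24 + 2*(-2)*(-5)²)*(-5) - 121 = (6 - 32 - 24 + 2*(-2)*25)*(-5) - 121 = (6 - 32 - 24 - 100)*(-5) - 121 = -150*(-5) - 121 = 750 - 121 = 629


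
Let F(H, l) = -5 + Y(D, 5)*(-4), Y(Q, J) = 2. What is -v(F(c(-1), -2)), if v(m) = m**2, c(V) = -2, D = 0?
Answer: -169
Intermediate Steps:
F(H, l) = -13 (F(H, l) = -5 + 2*(-4) = -5 - 8 = -13)
-v(F(c(-1), -2)) = -1*(-13)**2 = -1*169 = -169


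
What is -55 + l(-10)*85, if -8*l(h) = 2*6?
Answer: -365/2 ≈ -182.50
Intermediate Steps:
l(h) = -3/2 (l(h) = -6/4 = -1/8*12 = -3/2)
-55 + l(-10)*85 = -55 - 3/2*85 = -55 - 255/2 = -365/2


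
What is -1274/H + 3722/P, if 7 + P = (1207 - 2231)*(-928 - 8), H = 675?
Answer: -1218561868/646958475 ≈ -1.8835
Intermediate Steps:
P = 958457 (P = -7 + (1207 - 2231)*(-928 - 8) = -7 - 1024*(-936) = -7 + 958464 = 958457)
-1274/H + 3722/P = -1274/675 + 3722/958457 = -1218561868/646958475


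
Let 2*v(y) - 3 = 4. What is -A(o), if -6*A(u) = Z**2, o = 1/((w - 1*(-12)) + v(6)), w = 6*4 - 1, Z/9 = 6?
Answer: 486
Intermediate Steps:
Z = 54 (Z = 9*6 = 54)
v(y) = 7/2 (v(y) = 3/2 + (1/2)*4 = 3/2 + 2 = 7/2)
w = 23 (w = 24 - 1 = 23)
o = 2/77 (o = 1/((23 - 1*(-12)) + 7/2) = 1/((23 + 12) + 7/2) = 1/(35 + 7/2) = 1/(77/2) = 2/77 ≈ 0.025974)
A(u) = -486 (A(u) = -1/6*54**2 = -1/6*2916 = -486)
-A(o) = -1*(-486) = 486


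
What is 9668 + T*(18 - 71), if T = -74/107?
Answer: 1038398/107 ≈ 9704.7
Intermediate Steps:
T = -74/107 (T = -74*1/107 = -74/107 ≈ -0.69159)
9668 + T*(18 - 71) = 9668 - 74*(18 - 71)/107 = 9668 - 74/107*(-53) = 9668 + 3922/107 = 1038398/107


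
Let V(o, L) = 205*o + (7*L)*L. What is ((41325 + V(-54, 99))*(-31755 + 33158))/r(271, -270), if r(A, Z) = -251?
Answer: -138703386/251 ≈ -5.5260e+5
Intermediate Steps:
V(o, L) = 7*L² + 205*o (V(o, L) = 205*o + 7*L² = 7*L² + 205*o)
((41325 + V(-54, 99))*(-31755 + 33158))/r(271, -270) = ((41325 + (7*99² + 205*(-54)))*(-31755 + 33158))/(-251) = ((41325 + (7*9801 - 11070))*1403)*(-1/251) = ((41325 + (68607 - 11070))*1403)*(-1/251) = ((41325 + 57537)*1403)*(-1/251) = (98862*1403)*(-1/251) = 138703386*(-1/251) = -138703386/251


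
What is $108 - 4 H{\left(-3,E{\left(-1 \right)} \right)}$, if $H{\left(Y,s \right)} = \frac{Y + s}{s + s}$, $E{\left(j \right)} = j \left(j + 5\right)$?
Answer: $\frac{209}{2} \approx 104.5$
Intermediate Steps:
$E{\left(j \right)} = j \left(5 + j\right)$
$H{\left(Y,s \right)} = \frac{Y + s}{2 s}$
$108 - 4 H{\left(-3,E{\left(-1 \right)} \right)} = 108 - 4 \frac{-3 - \left(5 - 1\right)}{2 \left(- (5 - 1)\right)} = 108 - 4 \frac{-3 - 4}{2 \left(\left(-1\right) 4\right)} = 108 - 4 \frac{-3 - 4}{2 \left(-4\right)} = 108 - 4 \cdot \frac{1}{2} \left(- \frac{1}{4}\right) \left(-7\right) = 108 - \frac{7}{2} = \frac{209}{2}$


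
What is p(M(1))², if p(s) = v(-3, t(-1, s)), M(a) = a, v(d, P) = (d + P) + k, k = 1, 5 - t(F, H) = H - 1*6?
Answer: 64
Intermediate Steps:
t(F, H) = 11 - H (t(F, H) = 5 - (H - 1*6) = 5 - (H - 6) = 5 - (-6 + H) = 5 + (6 - H) = 11 - H)
v(d, P) = 1 + P + d (v(d, P) = (d + P) + 1 = (P + d) + 1 = 1 + P + d)
p(s) = 9 - s (p(s) = 1 + (11 - s) - 3 = 9 - s)
p(M(1))² = (9 - 1*1)² = (9 - 1)² = 8² = 64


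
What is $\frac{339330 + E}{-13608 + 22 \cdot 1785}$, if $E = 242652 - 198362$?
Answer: $\frac{191810}{12831} \approx 14.949$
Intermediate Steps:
$E = 44290$
$\frac{339330 + E}{-13608 + 22 \cdot 1785} = \frac{339330 + 44290}{-13608 + 22 \cdot 1785} = \frac{383620}{-13608 + 39270} = \frac{383620}{25662} = 383620 \cdot \frac{1}{25662} = \frac{191810}{12831}$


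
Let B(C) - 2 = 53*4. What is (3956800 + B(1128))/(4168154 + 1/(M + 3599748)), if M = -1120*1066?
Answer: 9519895077592/10027861601513 ≈ 0.94934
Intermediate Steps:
M = -1193920
B(C) = 214 (B(C) = 2 + 53*4 = 2 + 212 = 214)
(3956800 + B(1128))/(4168154 + 1/(M + 3599748)) = (3956800 + 214)/(4168154 + 1/(-1193920 + 3599748)) = 3957014/(4168154 + 1/2405828) = 3957014/(10027861601513/2405828) = 3957014*(2405828/10027861601513) = 9519895077592/10027861601513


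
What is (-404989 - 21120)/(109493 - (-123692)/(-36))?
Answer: -3834981/954514 ≈ -4.0177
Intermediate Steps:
(-404989 - 21120)/(109493 - (-123692)/(-36)) = -426109/(109493 - (-123692)*(-1)/36) = -426109/(109493 - 3638*17/18) = -426109/(109493 - 30923/9) = -426109/954514/9 = -426109*9/954514 = -3834981/954514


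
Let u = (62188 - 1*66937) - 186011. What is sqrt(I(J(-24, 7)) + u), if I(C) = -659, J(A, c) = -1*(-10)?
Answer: I*sqrt(191419) ≈ 437.51*I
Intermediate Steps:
J(A, c) = 10
u = -190760 (u = (62188 - 66937) - 186011 = -4749 - 186011 = -190760)
sqrt(I(J(-24, 7)) + u) = sqrt(-659 - 190760) = sqrt(-191419) = I*sqrt(191419)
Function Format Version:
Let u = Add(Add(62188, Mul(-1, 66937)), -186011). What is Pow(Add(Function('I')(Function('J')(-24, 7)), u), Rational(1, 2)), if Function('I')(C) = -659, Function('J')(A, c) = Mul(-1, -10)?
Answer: Mul(I, Pow(191419, Rational(1, 2))) ≈ Mul(437.51, I)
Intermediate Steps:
Function('J')(A, c) = 10
u = -190760 (u = Add(Add(62188, -66937), -186011) = Add(-4749, -186011) = -190760)
Pow(Add(Function('I')(Function('J')(-24, 7)), u), Rational(1, 2)) = Pow(Add(-659, -190760), Rational(1, 2)) = Pow(-191419, Rational(1, 2)) = Mul(I, Pow(191419, Rational(1, 2)))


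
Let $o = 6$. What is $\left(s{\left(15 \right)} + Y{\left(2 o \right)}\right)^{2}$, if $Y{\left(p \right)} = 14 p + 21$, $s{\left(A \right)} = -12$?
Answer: $31329$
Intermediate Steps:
$Y{\left(p \right)} = 21 + 14 p$
$\left(s{\left(15 \right)} + Y{\left(2 o \right)}\right)^{2} = \left(-12 + \left(21 + 14 \cdot 2 \cdot 6\right)\right)^{2} = \left(-12 + \left(21 + 14 \cdot 12\right)\right)^{2} = \left(-12 + \left(21 + 168\right)\right)^{2} = \left(-12 + 189\right)^{2} = 177^{2} = 31329$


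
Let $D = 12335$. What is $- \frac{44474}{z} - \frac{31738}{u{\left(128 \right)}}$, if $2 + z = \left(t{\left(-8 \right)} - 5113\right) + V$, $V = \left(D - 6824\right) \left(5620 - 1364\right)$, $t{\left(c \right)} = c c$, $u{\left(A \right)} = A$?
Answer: $- \frac{372127167121}{1500784960} \approx -247.96$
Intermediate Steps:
$t{\left(c \right)} = c^{2}$
$V = 23454816$ ($V = \left(12335 - 6824\right) \left(5620 - 1364\right) = 5511 \cdot 4256 = 23454816$)
$z = 23449765$ ($z = -2 + \left(\left(\left(-8\right)^{2} - 5113\right) + 23454816\right) = -2 + \left(\left(64 - 5113\right) + 23454816\right) = -2 + \left(-5049 + 23454816\right) = -2 + 23449767 = 23449765$)
$- \frac{44474}{z} - \frac{31738}{u{\left(128 \right)}} = - \frac{44474}{23449765} - \frac{31738}{128} = \left(-44474\right) \frac{1}{23449765} - \frac{15869}{64} = - \frac{44474}{23449765} - \frac{15869}{64} = - \frac{372127167121}{1500784960}$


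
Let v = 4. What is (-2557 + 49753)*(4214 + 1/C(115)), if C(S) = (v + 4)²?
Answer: 3182154903/16 ≈ 1.9888e+8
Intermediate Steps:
C(S) = 64 (C(S) = (4 + 4)² = 8² = 64)
(-2557 + 49753)*(4214 + 1/C(115)) = (-2557 + 49753)*(4214 + 1/64) = 47196*(4214 + 1/64) = 47196*(269697/64) = 3182154903/16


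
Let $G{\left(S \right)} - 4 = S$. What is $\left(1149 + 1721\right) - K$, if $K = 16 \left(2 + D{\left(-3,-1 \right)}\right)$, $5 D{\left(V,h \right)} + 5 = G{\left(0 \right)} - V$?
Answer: $\frac{14158}{5} \approx 2831.6$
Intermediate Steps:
$G{\left(S \right)} = 4 + S$
$D{\left(V,h \right)} = - \frac{1}{5} - \frac{V}{5}$ ($D{\left(V,h \right)} = -1 + \frac{\left(4 + 0\right) - V}{5} = -1 + \frac{4 - V}{5} = -1 - \left(- \frac{4}{5} + \frac{V}{5}\right) = - \frac{1}{5} - \frac{V}{5}$)
$K = \frac{192}{5}$ ($K = 16 \left(2 - - \frac{2}{5}\right) = 16 \left(2 + \left(- \frac{1}{5} + \frac{3}{5}\right)\right) = 16 \left(2 + \frac{2}{5}\right) = 16 \cdot \frac{12}{5} = \frac{192}{5} \approx 38.4$)
$\left(1149 + 1721\right) - K = \left(1149 + 1721\right) - \frac{192}{5} = 2870 - \frac{192}{5} = \frac{14158}{5}$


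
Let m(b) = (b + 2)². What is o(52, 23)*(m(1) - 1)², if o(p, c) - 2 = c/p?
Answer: 2032/13 ≈ 156.31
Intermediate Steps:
m(b) = (2 + b)²
o(p, c) = 2 + c/p
o(52, 23)*(m(1) - 1)² = (2 + 23/52)*((2 + 1)² - 1)² = (2 + 23*(1/52))*(3² - 1)² = (2 + 23/52)*(9 - 1)² = (127/52)*8² = (127/52)*64 = 2032/13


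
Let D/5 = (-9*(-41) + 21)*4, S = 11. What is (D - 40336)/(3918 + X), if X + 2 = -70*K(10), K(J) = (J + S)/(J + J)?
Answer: -65072/7685 ≈ -8.4674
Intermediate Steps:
K(J) = (11 + J)/(2*J) (K(J) = (J + 11)/(J + J) = (11 + J)/((2*J)) = (11 + J)*(1/(2*J)) = (11 + J)/(2*J))
D = 7800 (D = 5*((-9*(-41) + 21)*4) = 5*((369 + 21)*4) = 5*(390*4) = 5*1560 = 7800)
X = -151/2 (X = -2 - 35*(11 + 10)/10 = -2 - 35*21/10 = -2 - 70*21/20 = -2 - 147/2 = -151/2 ≈ -75.500)
(D - 40336)/(3918 + X) = (7800 - 40336)/(3918 - 151/2) = -32536/7685/2 = -32536*2/7685 = -65072/7685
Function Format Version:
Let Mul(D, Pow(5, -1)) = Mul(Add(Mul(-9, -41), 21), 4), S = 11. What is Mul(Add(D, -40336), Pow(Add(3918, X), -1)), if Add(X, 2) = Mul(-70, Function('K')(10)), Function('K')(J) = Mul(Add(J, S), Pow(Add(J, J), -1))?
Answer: Rational(-65072, 7685) ≈ -8.4674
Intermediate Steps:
Function('K')(J) = Mul(Rational(1, 2), Pow(J, -1), Add(11, J)) (Function('K')(J) = Mul(Add(J, 11), Pow(Add(J, J), -1)) = Mul(Add(11, J), Pow(Mul(2, J), -1)) = Mul(Add(11, J), Mul(Rational(1, 2), Pow(J, -1))) = Mul(Rational(1, 2), Pow(J, -1), Add(11, J)))
D = 7800 (D = Mul(5, Mul(Add(Mul(-9, -41), 21), 4)) = Mul(5, Mul(Add(369, 21), 4)) = Mul(5, Mul(390, 4)) = Mul(5, 1560) = 7800)
X = Rational(-151, 2) (X = Add(-2, Mul(-70, Mul(Rational(1, 2), Pow(10, -1), Add(11, 10)))) = Add(-2, Mul(-70, Mul(Rational(1, 2), Rational(1, 10), 21))) = Add(-2, Mul(-70, Rational(21, 20))) = Add(-2, Rational(-147, 2)) = Rational(-151, 2) ≈ -75.500)
Mul(Add(D, -40336), Pow(Add(3918, X), -1)) = Mul(Add(7800, -40336), Pow(Add(3918, Rational(-151, 2)), -1)) = Mul(-32536, Pow(Rational(7685, 2), -1)) = Mul(-32536, Rational(2, 7685)) = Rational(-65072, 7685)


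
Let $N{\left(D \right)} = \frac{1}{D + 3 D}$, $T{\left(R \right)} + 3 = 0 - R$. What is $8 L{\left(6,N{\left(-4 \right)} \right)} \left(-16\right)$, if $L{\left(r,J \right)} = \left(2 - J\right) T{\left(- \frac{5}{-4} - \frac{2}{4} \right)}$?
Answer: $990$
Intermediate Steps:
$T{\left(R \right)} = -3 - R$ ($T{\left(R \right)} = -3 + \left(0 - R\right) = -3 - R$)
$N{\left(D \right)} = \frac{1}{4 D}$
$L{\left(r,J \right)} = - \frac{15}{2} + \frac{15 J}{4}$ ($L{\left(r,J \right)} = \left(2 - J\right) \left(-3 - \left(- \frac{5}{-4} - \frac{2}{4}\right)\right) = \left(2 - J\right) \left(-3 - \left(\left(-5\right) \left(- \frac{1}{4}\right) - \frac{1}{2}\right)\right) = \left(2 - J\right) \left(-3 - \left(\frac{5}{4} - \frac{1}{2}\right)\right) = \left(2 - J\right) \left(-3 - \frac{3}{4}\right) = \left(2 - J\right) \left(- \frac{15}{4}\right) = - \frac{15}{2} + \frac{15 J}{4}$)
$8 L{\left(6,N{\left(-4 \right)} \right)} \left(-16\right) = 8 \left(- \frac{15}{2} + \frac{15 \frac{1}{4 \left(-4\right)}}{4}\right) \left(-16\right) = 8 \left(- \frac{15}{2} + \frac{15 \cdot \frac{1}{4} \left(- \frac{1}{4}\right)}{4}\right) \left(-16\right) = 8 \left(- \frac{15}{2} + \frac{15}{4} \left(- \frac{1}{16}\right)\right) \left(-16\right) = 8 \left(- \frac{15}{2} - \frac{15}{64}\right) \left(-16\right) = 8 \left(- \frac{495}{64}\right) \left(-16\right) = \left(- \frac{495}{8}\right) \left(-16\right) = 990$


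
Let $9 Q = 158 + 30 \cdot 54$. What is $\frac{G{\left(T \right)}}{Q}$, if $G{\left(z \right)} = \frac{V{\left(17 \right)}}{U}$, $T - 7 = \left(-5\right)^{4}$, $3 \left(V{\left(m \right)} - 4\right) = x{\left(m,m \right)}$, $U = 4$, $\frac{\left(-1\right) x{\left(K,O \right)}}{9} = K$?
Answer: $- \frac{423}{7112} \approx -0.059477$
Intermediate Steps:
$x{\left(K,O \right)} = - 9 K$
$Q = \frac{1778}{9}$ ($Q = \frac{158 + 30 \cdot 54}{9} = \frac{158 + 1620}{9} = \frac{1}{9} \cdot 1778 = \frac{1778}{9} \approx 197.56$)
$V{\left(m \right)} = 4 - 3 m$ ($V{\left(m \right)} = 4 + \frac{\left(-9\right) m}{3} = 4 - 3 m$)
$T = 632$ ($T = 7 + \left(-5\right)^{4} = 7 + 625 = 632$)
$G{\left(z \right)} = - \frac{47}{4}$ ($G{\left(z \right)} = \frac{4 - 51}{4} = \left(4 - 51\right) \frac{1}{4} = \left(-47\right) \frac{1}{4} = - \frac{47}{4}$)
$\frac{G{\left(T \right)}}{Q} = - \frac{47}{4 \cdot \frac{1778}{9}} = \left(- \frac{47}{4}\right) \frac{9}{1778} = - \frac{423}{7112}$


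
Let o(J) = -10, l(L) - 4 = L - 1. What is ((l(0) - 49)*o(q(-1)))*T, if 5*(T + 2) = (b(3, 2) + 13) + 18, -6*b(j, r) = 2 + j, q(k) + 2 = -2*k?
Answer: 5566/3 ≈ 1855.3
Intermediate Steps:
q(k) = -2 - 2*k
l(L) = 3 + L (l(L) = 4 + (L - 1) = 4 + (-1 + L) = 3 + L)
b(j, r) = -⅓ - j/6 (b(j, r) = -(2 + j)/6 = -⅓ - j/6)
T = 121/30 (T = -2 + (((-⅓ - ⅙*3) + 13) + 18)/5 = -2 + (((-⅓ - ½) + 13) + 18)/5 = -2 + ((-⅚ + 13) + 18)/5 = -2 + (73/6 + 18)/5 = -2 + (⅕)*(181/6) = -2 + 181/30 = 121/30 ≈ 4.0333)
((l(0) - 49)*o(q(-1)))*T = (((3 + 0) - 49)*(-10))*(121/30) = ((3 - 49)*(-10))*(121/30) = -46*(-10)*(121/30) = 460*(121/30) = 5566/3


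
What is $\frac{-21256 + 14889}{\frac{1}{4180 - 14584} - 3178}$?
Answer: $\frac{66242268}{33063913} \approx 2.0035$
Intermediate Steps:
$\frac{-21256 + 14889}{\frac{1}{4180 - 14584} - 3178} = - \frac{6367}{\frac{1}{-10404} - 3178} = - \frac{6367}{- \frac{1}{10404} - 3178} = - \frac{6367}{- \frac{33063913}{10404}} = \left(-6367\right) \left(- \frac{10404}{33063913}\right) = \frac{66242268}{33063913}$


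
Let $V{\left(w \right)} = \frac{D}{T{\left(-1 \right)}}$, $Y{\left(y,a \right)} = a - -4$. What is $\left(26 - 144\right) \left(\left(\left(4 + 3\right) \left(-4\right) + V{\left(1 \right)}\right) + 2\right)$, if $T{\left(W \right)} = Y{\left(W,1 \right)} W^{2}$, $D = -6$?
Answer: $\frac{16048}{5} \approx 3209.6$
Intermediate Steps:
$Y{\left(y,a \right)} = 4 + a$ ($Y{\left(y,a \right)} = a + 4 = 4 + a$)
$T{\left(W \right)} = 5 W^{2}$ ($T{\left(W \right)} = \left(4 + 1\right) W^{2} = 5 W^{2}$)
$V{\left(w \right)} = - \frac{6}{5}$ ($V{\left(w \right)} = - \frac{6}{5 \left(-1\right)^{2}} = - \frac{6}{5 \cdot 1} = - \frac{6}{5}$)
$\left(26 - 144\right) \left(\left(\left(4 + 3\right) \left(-4\right) + V{\left(1 \right)}\right) + 2\right) = \left(26 - 144\right) \left(\left(\left(4 + 3\right) \left(-4\right) - \frac{6}{5}\right) + 2\right) = - 118 \left(\left(7 \left(-4\right) - \frac{6}{5}\right) + 2\right) = - 118 \left(\left(-28 - \frac{6}{5}\right) + 2\right) = - 118 \left(- \frac{146}{5} + 2\right) = \left(-118\right) \left(- \frac{136}{5}\right) = \frac{16048}{5}$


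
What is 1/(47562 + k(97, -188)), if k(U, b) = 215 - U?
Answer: 1/47680 ≈ 2.0973e-5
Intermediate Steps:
1/(47562 + k(97, -188)) = 1/(47562 + (215 - 1*97)) = 1/(47562 + (215 - 97)) = 1/(47562 + 118) = 1/47680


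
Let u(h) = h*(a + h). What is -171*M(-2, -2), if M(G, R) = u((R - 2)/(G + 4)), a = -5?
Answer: -2394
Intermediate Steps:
u(h) = h*(-5 + h)
M(G, R) = (-5 + (-2 + R)/(4 + G))*(-2 + R)/(4 + G) (M(G, R) = ((R - 2)/(G + 4))*(-5 + (R - 2)/(G + 4)) = ((-2 + R)/(4 + G))*(-5 + (-2 + R)/(4 + G)) = (-5 + (-2 + R)/(4 + G))*(-2 + R)/(4 + G))
-171*M(-2, -2) = -(-171)*(-2 - 2)*(22 - 1*(-2) + 5*(-2))/(4 - 2)² = -(-171)*(-4)*(22 + 2 - 10)/2² = -(-171)*(-4)*14/4 = -171*14 = -2394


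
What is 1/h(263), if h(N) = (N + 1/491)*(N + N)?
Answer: 491/67924484 ≈ 7.2286e-6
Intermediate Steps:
h(N) = 2*N*(1/491 + N) (h(N) = (N + 1/491)*(2*N) = (1/491 + N)*(2*N) = 2*N*(1/491 + N))
1/h(263) = 1/((2/491)*263*(1 + 491*263)) = 1/((2/491)*263*(1 + 129133)) = 1/((2/491)*263*129134) = 1/(67924484/491) = 491/67924484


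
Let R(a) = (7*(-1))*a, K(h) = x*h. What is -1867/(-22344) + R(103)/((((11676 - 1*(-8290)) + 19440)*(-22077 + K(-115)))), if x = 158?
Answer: 77921795461/932552289816 ≈ 0.083558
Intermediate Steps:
K(h) = 158*h
R(a) = -7*a
-1867/(-22344) + R(103)/((((11676 - 1*(-8290)) + 19440)*(-22077 + K(-115)))) = -1867/(-22344) + (-7*103)/((((11676 - 1*(-8290)) + 19440)*(-22077 + 158*(-115)))) = -1867*(-1/22344) - 721*1/((-22077 - 18170)*((11676 + 8290) + 19440)) = 1867/22344 - 721*(-1/(40247*(19966 + 19440))) = 1867/22344 - 721/(39406*(-40247)) = 1867/22344 - 721/(-1585973282) = 1867/22344 - 721*(-1/1585973282) = 1867/22344 + 721/1585973282 = 77921795461/932552289816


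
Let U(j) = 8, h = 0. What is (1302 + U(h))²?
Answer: 1716100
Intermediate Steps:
(1302 + U(h))² = (1302 + 8)² = 1310² = 1716100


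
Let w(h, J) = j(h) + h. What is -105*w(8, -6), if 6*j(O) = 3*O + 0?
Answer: -1260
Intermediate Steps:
j(O) = O/2 (j(O) = (3*O + 0)/6 = (3*O)/6 = O/2)
w(h, J) = 3*h/2 (w(h, J) = h/2 + h = 3*h/2)
-105*w(8, -6) = -315*8/2 = -105*12 = -1260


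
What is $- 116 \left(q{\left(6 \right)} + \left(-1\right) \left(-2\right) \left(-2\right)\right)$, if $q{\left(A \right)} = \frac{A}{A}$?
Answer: $348$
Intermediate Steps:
$q{\left(A \right)} = 1$
$- 116 \left(q{\left(6 \right)} + \left(-1\right) \left(-2\right) \left(-2\right)\right) = - 116 \left(1 + \left(-1\right) \left(-2\right) \left(-2\right)\right) = - 116 \left(1 + 2 \left(-2\right)\right) = - 116 \left(1 - 4\right) = \left(-116\right) \left(-3\right) = 348$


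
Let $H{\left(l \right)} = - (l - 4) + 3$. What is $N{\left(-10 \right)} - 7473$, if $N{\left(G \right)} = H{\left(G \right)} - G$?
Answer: $-7446$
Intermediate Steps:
$H{\left(l \right)} = 7 - l$ ($H{\left(l \right)} = - (-4 + l) + 3 = \left(4 - l\right) + 3 = 7 - l$)
$N{\left(G \right)} = 7 - 2 G$ ($N{\left(G \right)} = \left(7 - G\right) - G = 7 - 2 G$)
$N{\left(-10 \right)} - 7473 = \left(7 - -20\right) - 7473 = \left(7 + 20\right) - 7473 = 27 - 7473 = -7446$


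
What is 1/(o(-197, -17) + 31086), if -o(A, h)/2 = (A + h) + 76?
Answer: 1/31362 ≈ 3.1886e-5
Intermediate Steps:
o(A, h) = -152 - 2*A - 2*h (o(A, h) = -2*((A + h) + 76) = -2*(76 + A + h) = -152 - 2*A - 2*h)
1/(o(-197, -17) + 31086) = 1/((-152 - 2*(-197) - 2*(-17)) + 31086) = 1/((-152 + 394 + 34) + 31086) = 1/(276 + 31086) = 1/31362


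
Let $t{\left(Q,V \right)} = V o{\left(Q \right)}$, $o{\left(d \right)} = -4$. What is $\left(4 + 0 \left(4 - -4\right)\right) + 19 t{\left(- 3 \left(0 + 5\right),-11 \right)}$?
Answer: $840$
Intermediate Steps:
$t{\left(Q,V \right)} = - 4 V$ ($t{\left(Q,V \right)} = V \left(-4\right) = - 4 V$)
$\left(4 + 0 \left(4 - -4\right)\right) + 19 t{\left(- 3 \left(0 + 5\right),-11 \right)} = \left(4 + 0 \left(4 - -4\right)\right) + 19 \left(\left(-4\right) \left(-11\right)\right) = \left(4 + 0 \left(4 + 4\right)\right) + 19 \cdot 44 = \left(4 + 0 \cdot 8\right) + 836 = \left(4 + 0\right) + 836 = 4 + 836 = 840$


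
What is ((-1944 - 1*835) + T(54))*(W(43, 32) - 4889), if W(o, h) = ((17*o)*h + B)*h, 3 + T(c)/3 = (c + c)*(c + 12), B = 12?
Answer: 13836149244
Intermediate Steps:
T(c) = -9 + 6*c*(12 + c) (T(c) = -9 + 3*((c + c)*(c + 12)) = -9 + 3*((2*c)*(12 + c)) = -9 + 3*(2*c*(12 + c)) = -9 + 6*c*(12 + c))
W(o, h) = h*(12 + 17*h*o) (W(o, h) = ((17*o)*h + 12)*h = (17*h*o + 12)*h = (12 + 17*h*o)*h = h*(12 + 17*h*o))
((-1944 - 1*835) + T(54))*(W(43, 32) - 4889) = ((-1944 - 1*835) + (-9 + 6*54² + 72*54))*(32*(12 + 17*32*43) - 4889) = ((-1944 - 835) + (-9 + 6*2916 + 3888))*(32*(12 + 23392) - 4889) = (-2779 + (-9 + 17496 + 3888))*(32*23404 - 4889) = (-2779 + 21375)*(748928 - 4889) = 18596*744039 = 13836149244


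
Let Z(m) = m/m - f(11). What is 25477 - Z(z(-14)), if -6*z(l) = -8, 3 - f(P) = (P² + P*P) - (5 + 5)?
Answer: 25247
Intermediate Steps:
f(P) = 13 - 2*P² (f(P) = 3 - ((P² + P*P) - (5 + 5)) = 3 - ((P² + P²) - 1*10) = 3 - (2*P² - 10) = 3 - (-10 + 2*P²) = 3 + (10 - 2*P²) = 13 - 2*P²)
z(l) = 4/3 (z(l) = -⅙*(-8) = 4/3)
Z(m) = 230 (Z(m) = m/m - (13 - 2*11²) = 1 - (13 - 2*121) = 1 - (13 - 242) = 1 - 1*(-229) = 1 + 229 = 230)
25477 - Z(z(-14)) = 25477 - 1*230 = 25477 - 230 = 25247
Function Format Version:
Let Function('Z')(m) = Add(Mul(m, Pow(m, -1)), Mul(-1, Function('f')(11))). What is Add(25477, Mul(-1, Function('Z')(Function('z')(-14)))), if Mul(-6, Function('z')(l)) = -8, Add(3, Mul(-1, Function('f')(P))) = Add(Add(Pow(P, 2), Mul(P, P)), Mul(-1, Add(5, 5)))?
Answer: 25247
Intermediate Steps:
Function('f')(P) = Add(13, Mul(-2, Pow(P, 2))) (Function('f')(P) = Add(3, Mul(-1, Add(Add(Pow(P, 2), Mul(P, P)), Mul(-1, Add(5, 5))))) = Add(3, Mul(-1, Add(Add(Pow(P, 2), Pow(P, 2)), Mul(-1, 10)))) = Add(3, Mul(-1, Add(Mul(2, Pow(P, 2)), -10))) = Add(3, Mul(-1, Add(-10, Mul(2, Pow(P, 2))))) = Add(3, Add(10, Mul(-2, Pow(P, 2)))) = Add(13, Mul(-2, Pow(P, 2))))
Function('z')(l) = Rational(4, 3) (Function('z')(l) = Mul(Rational(-1, 6), -8) = Rational(4, 3))
Function('Z')(m) = 230 (Function('Z')(m) = Add(Mul(m, Pow(m, -1)), Mul(-1, Add(13, Mul(-2, Pow(11, 2))))) = Add(1, Mul(-1, Add(13, Mul(-2, 121)))) = Add(1, Mul(-1, Add(13, -242))) = Add(1, Mul(-1, -229)) = Add(1, 229) = 230)
Add(25477, Mul(-1, Function('Z')(Function('z')(-14)))) = Add(25477, Mul(-1, 230)) = Add(25477, -230) = 25247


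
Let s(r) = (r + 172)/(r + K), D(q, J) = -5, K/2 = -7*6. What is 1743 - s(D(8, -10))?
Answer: 155294/89 ≈ 1744.9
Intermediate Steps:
K = -84 (K = 2*(-7*6) = 2*(-42) = -84)
s(r) = (172 + r)/(-84 + r) (s(r) = (r + 172)/(r - 84) = (172 + r)/(-84 + r))
1743 - s(D(8, -10)) = 1743 - (172 - 5)/(-84 - 5) = 1743 - 167/(-89) = 1743 - (-1)*167/89 = 1743 - 1*(-167/89) = 1743 + 167/89 = 155294/89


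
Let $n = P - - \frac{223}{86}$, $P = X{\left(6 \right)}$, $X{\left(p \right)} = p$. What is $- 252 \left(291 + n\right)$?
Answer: $- \frac{3246390}{43} \approx -75498.0$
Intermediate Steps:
$P = 6$
$n = \frac{739}{86}$ ($n = 6 - - \frac{223}{86} = 6 + \frac{223}{86} = \frac{739}{86} \approx 8.593$)
$- 252 \left(291 + n\right) = - 252 \left(291 + \frac{739}{86}\right) = \left(-252\right) \frac{25765}{86} = - \frac{3246390}{43}$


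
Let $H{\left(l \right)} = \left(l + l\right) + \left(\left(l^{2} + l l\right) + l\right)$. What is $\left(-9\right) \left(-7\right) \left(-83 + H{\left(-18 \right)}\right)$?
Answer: $32193$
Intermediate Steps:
$H{\left(l \right)} = 2 l^{2} + 3 l$ ($H{\left(l \right)} = 2 l + \left(\left(l^{2} + l^{2}\right) + l\right) = 2 l + \left(2 l^{2} + l\right) = 2 l + \left(l + 2 l^{2}\right) = 2 l^{2} + 3 l$)
$\left(-9\right) \left(-7\right) \left(-83 + H{\left(-18 \right)}\right) = \left(-9\right) \left(-7\right) \left(-83 - 18 \left(3 + 2 \left(-18\right)\right)\right) = 63 \left(-83 - 18 \left(3 - 36\right)\right) = 63 \left(-83 - -594\right) = 63 \left(-83 + 594\right) = 63 \cdot 511 = 32193$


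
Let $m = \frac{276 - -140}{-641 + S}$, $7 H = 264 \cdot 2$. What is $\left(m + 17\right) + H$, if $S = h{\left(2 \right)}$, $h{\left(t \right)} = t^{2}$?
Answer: $\frac{4497}{49} \approx 91.776$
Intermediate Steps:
$S = 4$ ($S = 2^{2} = 4$)
$H = \frac{528}{7}$ ($H = \frac{264 \cdot 2}{7} = \frac{1}{7} \cdot 528 = \frac{528}{7} \approx 75.429$)
$m = - \frac{32}{49}$ ($m = \frac{276 - -140}{-641 + 4} = \frac{276 + 140}{-637} = 416 \left(- \frac{1}{637}\right) = - \frac{32}{49} \approx -0.65306$)
$\left(m + 17\right) + H = \left(- \frac{32}{49} + 17\right) + \frac{528}{7} = \frac{801}{49} + \frac{528}{7} = \frac{4497}{49}$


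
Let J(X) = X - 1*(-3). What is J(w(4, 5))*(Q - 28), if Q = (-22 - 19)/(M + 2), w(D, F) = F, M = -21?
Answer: -3928/19 ≈ -206.74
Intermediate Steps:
J(X) = 3 + X (J(X) = X + 3 = 3 + X)
Q = 41/19 (Q = (-22 - 19)/(-21 + 2) = -41/(-19) = -41*(-1/19) = 41/19 ≈ 2.1579)
J(w(4, 5))*(Q - 28) = (3 + 5)*(41/19 - 28) = 8*(-491/19) = -3928/19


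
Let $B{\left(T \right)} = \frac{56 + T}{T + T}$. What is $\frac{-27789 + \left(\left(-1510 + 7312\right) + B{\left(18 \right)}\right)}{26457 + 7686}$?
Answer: $- \frac{395729}{614574} \approx -0.64391$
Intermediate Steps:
$B{\left(T \right)} = \frac{56 + T}{2 T}$
$\frac{-27789 + \left(\left(-1510 + 7312\right) + B{\left(18 \right)}\right)}{26457 + 7686} = \frac{-27789 + \left(\left(-1510 + 7312\right) + \frac{56 + 18}{2 \cdot 18}\right)}{26457 + 7686} = \frac{-27789 + \left(5802 + \frac{1}{2} \cdot \frac{1}{18} \cdot 74\right)}{34143} = \left(-27789 + \left(5802 + \frac{37}{18}\right)\right) \frac{1}{34143} = \left(-27789 + \frac{104473}{18}\right) \frac{1}{34143} = \left(- \frac{395729}{18}\right) \frac{1}{34143} = - \frac{395729}{614574}$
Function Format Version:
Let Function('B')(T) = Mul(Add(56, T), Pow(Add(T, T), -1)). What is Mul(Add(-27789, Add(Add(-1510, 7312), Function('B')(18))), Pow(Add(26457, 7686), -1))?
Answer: Rational(-395729, 614574) ≈ -0.64391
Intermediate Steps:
Function('B')(T) = Mul(Rational(1, 2), Pow(T, -1), Add(56, T)) (Function('B')(T) = Mul(Add(56, T), Pow(Mul(2, T), -1)) = Mul(Add(56, T), Mul(Rational(1, 2), Pow(T, -1))) = Mul(Rational(1, 2), Pow(T, -1), Add(56, T)))
Mul(Add(-27789, Add(Add(-1510, 7312), Function('B')(18))), Pow(Add(26457, 7686), -1)) = Mul(Add(-27789, Add(Add(-1510, 7312), Mul(Rational(1, 2), Pow(18, -1), Add(56, 18)))), Pow(Add(26457, 7686), -1)) = Mul(Add(-27789, Add(5802, Mul(Rational(1, 2), Rational(1, 18), 74))), Pow(34143, -1)) = Mul(Add(-27789, Add(5802, Rational(37, 18))), Rational(1, 34143)) = Mul(Add(-27789, Rational(104473, 18)), Rational(1, 34143)) = Mul(Rational(-395729, 18), Rational(1, 34143)) = Rational(-395729, 614574)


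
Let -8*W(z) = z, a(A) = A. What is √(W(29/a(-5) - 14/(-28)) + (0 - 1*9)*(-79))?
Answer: 17*√985/20 ≈ 26.677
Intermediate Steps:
W(z) = -z/8
√(W(29/a(-5) - 14/(-28)) + (0 - 1*9)*(-79)) = √(-(29/(-5) - 14/(-28))/8 + (0 - 1*9)*(-79)) = √(-(29*(-⅕) - 14*(-1/28))/8 + (0 - 9)*(-79)) = √(-(-29/5 + ½)/8 - 9*(-79)) = √(-⅛*(-53/10) + 711) = √(53/80 + 711) = √(56933/80) = 17*√985/20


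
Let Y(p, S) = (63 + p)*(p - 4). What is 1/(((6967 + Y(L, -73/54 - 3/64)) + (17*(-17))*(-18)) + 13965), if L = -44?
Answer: 1/25222 ≈ 3.9648e-5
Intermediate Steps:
Y(p, S) = (-4 + p)*(63 + p) (Y(p, S) = (63 + p)*(-4 + p) = (-4 + p)*(63 + p))
1/(((6967 + Y(L, -73/54 - 3/64)) + (17*(-17))*(-18)) + 13965) = 1/(((6967 + (-252 + (-44)**2 + 59*(-44))) + (17*(-17))*(-18)) + 13965) = 1/(((6967 + (-252 + 1936 - 2596)) - 289*(-18)) + 13965) = 1/(((6967 - 912) + 5202) + 13965) = 1/((6055 + 5202) + 13965) = 1/(11257 + 13965) = 1/25222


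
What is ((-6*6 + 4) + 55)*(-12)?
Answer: -276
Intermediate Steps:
((-6*6 + 4) + 55)*(-12) = ((-36 + 4) + 55)*(-12) = (-32 + 55)*(-12) = 23*(-12) = -276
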